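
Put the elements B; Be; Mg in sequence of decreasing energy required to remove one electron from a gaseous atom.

Be is in period 2, group 2; B is in period 2, group 13; Mg is in period 3, group 2.
Removing the outermost electron gets harder across a period and easier down a group.
Here both period and group differ, so the two effects have to be weighed against each other.
B > Mg: relative to Mg, both the across-period and down-group shifts push B's first ionization energy up.
Be > B: this pair runs against the simple trend — see the exception note.
Note the exception: Be has a higher first ionization energy than B, contrary to the simple trend — removing B's lone 2p electron is easier than breaking Be's filled 2s².
Tabulated first ionization energy (kJ/mol): Be 900, B 801, Mg 738.
So from highest to lowest: Be > B > Mg.

Be > B > Mg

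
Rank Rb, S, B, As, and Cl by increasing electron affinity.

Electron affinity generally becomes more exothermic across a period toward the halogens and less exothermic down a group.
These span different periods and groups, so the two trends combine.
Rb > B: this pair runs against the simple trend — see the exception note.
As > Rb: relative to Rb, both the across-period and down-group shifts push As's electron affinity up.
S > As: both effects reinforce here, so S is clearly the higher of the two.
Cl > S: both are in period 3; the period trend gives Cl the larger value.
Note the exception: Rb has a higher electron affinity than B, contrary to the simple trend — B's ns²np¹ configuration gives only a small electron affinity — the sparsely filled np subshell binds an added electron weakly.
Approximate values (kJ/mol): B 27, S 200, Cl 349, As 78, Rb 47.
So from lowest to highest: B < Rb < As < S < Cl.

B < Rb < As < S < Cl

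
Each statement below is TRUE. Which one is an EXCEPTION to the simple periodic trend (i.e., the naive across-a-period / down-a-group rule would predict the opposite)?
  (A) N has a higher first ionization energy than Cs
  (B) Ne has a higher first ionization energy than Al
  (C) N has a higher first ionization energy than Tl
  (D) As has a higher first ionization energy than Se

The general trend: first ionization energy increases across a period and decreases down a group.
(A) N (period 2, group 15) vs Cs (period 6, group 1): the stated order agrees with the simple trend.
(B) Ne (period 2, group 18) vs Al (period 3, group 13): the stated order agrees with the simple trend.
(C) N (period 2, group 15) vs Tl (period 6, group 13): the stated order agrees with the simple trend.
(D) As (period 4, group 15) vs Se (period 4, group 16): the stated order contradicts the simple trend.
The exception is (D): Se (4p⁴) ionizes more easily than half-filled As (4p³).

(D)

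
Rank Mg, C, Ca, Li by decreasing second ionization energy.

IE_2 is the cost of taking one more electron from the +1 cation: Mg⁺ still has 1 valence electron; C⁺ still has 3 valence electrons; Ca⁺ still has 1 valence electron; Li⁺ is the bare [He] core.
Pulling an electron out of a noble-gas core costs far more than removing a remaining valence electron, so Li sits at the high end of IE_2.
Valence configurations: Mg⁺ [Ne]3s¹, C⁺ [He]2s²2p¹, Ca⁺ [Ar]4s¹.
Approximate IE_2 values (kJ/mol): Mg 1451, C 2353, Ca 1145, Li 7298.
Putting it together, IE_2: Ca < Mg < C < Li.

Li > C > Mg > Ca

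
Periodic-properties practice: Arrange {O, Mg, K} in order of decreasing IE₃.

After 2 electrons have been removed, what remains? O²⁺ still has 4 valence electrons; Mg²⁺ is the bare [Ne] core; K²⁺ is already 1 electron into the core.
Usually core removal costs more than valence removal, but here the competition is close: a tightly held n=2 valence electron can cost more to remove than an n=3 core electron, so the actual values have to decide it.
Approximate IE_3 values (kJ/mol): O 5300, Mg 7733, K 4420.
Overall IE_3 order: K < O < Mg.

Mg > O > K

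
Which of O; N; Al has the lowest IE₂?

Al

IE_2 is the cost of taking one more electron from the +1 cation: O⁺ still has 5 valence electrons; N⁺ still has 4 valence electrons; Al⁺ still has 2 valence electrons.
All are still removing valence electrons, so compare the +1 ions as you would atoms: IE_2 generally rises across a period (higher Z_eff) and falls down a group (larger shell), subject to the usual subshell exceptions.
Valence configurations: O⁺ [He]2s²2p³, N⁺ [He]2s²2p², Al⁺ [Ne]3s².
Approximate IE_2 values (kJ/mol): O 3388, N 2856, Al 1817.
Overall IE_2 order: Al < N < O.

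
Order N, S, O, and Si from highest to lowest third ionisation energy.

O, N, S, Si

The third ionization energy removes an electron from the +2 ion. For each element: N²⁺ still has 3 valence electrons; S²⁺ still has 4 valence electrons; O²⁺ still has 4 valence electrons; Si²⁺ still has 2 valence electrons.
All are still removing valence electrons, so compare the +2 ions as you would atoms: IE_3 generally rises across a period (higher Z_eff) and falls down a group (larger shell), subject to the usual subshell exceptions.
Valence configurations: N²⁺ [He]2s²2p¹, S²⁺ [Ne]3s²3p², O²⁺ [He]2s²2p², Si²⁺ [Ne]3s².
Approximate IE_3 values (kJ/mol): N 4578, S 3357, O 5300, Si 3232.
So the third ionization energies run Si < S < N < O.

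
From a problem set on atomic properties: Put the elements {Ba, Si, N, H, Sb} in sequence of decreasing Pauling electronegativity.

N > H > Sb > Si > Ba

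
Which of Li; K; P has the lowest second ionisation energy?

Consider each +1 ion: Li⁺ is the bare [He] core; K⁺ is the bare [Ar] core; P⁺ still has 4 valence electrons.
Core electrons are held far more tightly than valence electrons, so K and Li top the IE_2 order.
Approximate IE_2 values (kJ/mol): Li 7298, K 3052, P 1907.
So the second ionization energies run P < K < Li.

P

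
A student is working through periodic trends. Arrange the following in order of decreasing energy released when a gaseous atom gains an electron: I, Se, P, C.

I, Se, C, P

C is in period 2, group 14; P is in period 3, group 15; Se is in period 4, group 16; I is in period 5, group 17.
EA tends to increase across a period and decrease down a group, though the pattern is less regular than for IE or radius.
These sit on a diagonal, where the across-period and down-group effects partly cancel.
C > P: the two effects oppose for this pair; the down-group effect wins (122 vs 72 kJ/mol).
Se > C: the two effects oppose for this pair; the across-period effect wins (195 vs 122 kJ/mol).
I > Se: the two effects oppose for this pair; the across-period effect wins (295 vs 195 kJ/mol).
Tabulated electron affinity (kJ/mol): C 122, P 72, Se 195, I 295.
So from highest to lowest: I > Se > C > P.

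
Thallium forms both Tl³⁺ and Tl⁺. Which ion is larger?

Both ions have Z = 81 protons, but Tl³⁺ has lost more electrons, so its remaining electrons feel a larger effective nuclear charge per electron and are pulled in more tightly.
Higher positive charge → smaller ion, so Tl⁺ > Tl³⁺.

Tl⁺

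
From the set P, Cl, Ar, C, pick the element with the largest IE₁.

Ar

Across a period the outer electron is held more tightly (higher IE₁); down a group it sits in a higher shell, more shielded, and comes off more easily.
Here both period and group differ, so the two effects have to be weighed against each other.
C > P: the two effects oppose for this pair; the down-group effect wins (1086 vs 1012 kJ/mol).
Cl > C: period and group pull opposite ways; the across-period shift dominates (1251 vs 1086 kJ/mol).
Ar > Cl: both are in period 3; the period trend gives Ar the larger value.
Approximate values (kJ/mol): C 1086, P 1012, Cl 1251, Ar 1521.
The largest IE₁ among these belongs to Ar.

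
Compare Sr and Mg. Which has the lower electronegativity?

Sr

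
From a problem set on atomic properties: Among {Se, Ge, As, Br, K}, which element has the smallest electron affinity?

K

Adding an electron releases more energy for atoms nearer the top right (short of the noble gases).
All lie in period 4; the across-period trend (electron affinity increases left to right) applies, with the exception below.
Note the exception: Ge has a higher electron affinity than As, contrary to the simple trend — adding an electron to As's half-filled 4p³ is unfavourable, so Ge (4p²) has the more exothermic EA.
Tabulated electron affinity (kJ/mol): K 48, Ge 119, As 78, Se 195, Br 325.
The smallest electron affinity among these belongs to K.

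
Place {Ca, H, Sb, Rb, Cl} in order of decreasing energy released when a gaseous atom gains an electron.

Adding an electron releases more energy for atoms nearer the top right (short of the noble gases).
These span different periods and groups, so the two trends combine.
Rb > Ca: this pair runs against the simple trend — see the exception note.
H > Rb: H sits above Rb in group 1, so the down-group effect alone puts H higher.
Sb > H: period and group pull opposite ways; the across-period shift dominates (103 vs 73 kJ/mol).
Cl > Sb: relative to Sb, both the across-period and down-group shifts push Cl's electron affinity up.
Note the exception: Rb has a higher electron affinity than Ca, contrary to the simple trend — adding an electron to Ca (ns²) has to open a new, higher-energy np subshell, which is unfavourable.
Tabulated electron affinity (kJ/mol): H 73, Cl 349, Ca 2, Rb 47, Sb 103.
So from highest to lowest: Cl > Sb > H > Rb > Ca.

Cl, Sb, H, Rb, Ca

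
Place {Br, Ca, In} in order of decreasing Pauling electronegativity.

Br > In > Ca

EN rises left→right (higher Z_eff, smaller atoms) and falls top→bottom (larger, more shielded atoms).
These span different periods and groups, so the two trends combine.
In > Ca: the two effects oppose for this pair; the across-period effect wins (1.78 vs 1.00).
Br > In: relative to In, both the across-period and down-group shifts push Br's electronegativity up.
For reference (Pauling): Ca 1.00, Br 2.96, In 1.78.
So from highest to lowest: Br > In > Ca.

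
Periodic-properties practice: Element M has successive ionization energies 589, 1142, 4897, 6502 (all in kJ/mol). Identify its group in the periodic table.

Look for the largest jump between consecutive ionization energies: IE3/IE2 ≈ 4.3, far larger than any earlier ratio.
That jump marks the point where a core electron is being removed. So the atom has 2 valence electrons.
A main-group element with 2 valence electrons is in group 2.

Group 2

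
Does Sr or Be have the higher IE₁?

Be

First ionization energy rises across a period (greater Z_eff holds electrons more tightly) and falls down a group (valence electrons are farther from the nucleus).
All are in group 2, so first ionization energy increases up the group.
So Be has the higher IE₁ (Be > Sr).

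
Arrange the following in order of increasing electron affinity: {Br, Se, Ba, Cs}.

Ba < Cs < Se < Br

Se is in period 4, group 16; Br is in period 4, group 17; Cs is in period 6, group 1; Ba is in period 6, group 2.
Electron affinity generally becomes more exothermic across a period toward the halogens and less exothermic down a group.
Neither a single period nor a single group — weigh both effects.
Cs > Ba: this pair runs against the simple trend — see the exception note.
Se > Cs: relative to Cs, both the across-period and down-group shifts push Se's electron affinity up.
Br > Se: both are in period 4; the period trend gives Br the larger value.
Note the exception: Cs has a higher electron affinity than Ba, contrary to the simple trend — adding an electron to Ba (ns²) has to open a new, higher-energy np subshell, which is unfavourable.
Approximate values (kJ/mol): Se 195, Br 325, Cs 46, Ba 14.
So from lowest to highest: Ba < Cs < Se < Br.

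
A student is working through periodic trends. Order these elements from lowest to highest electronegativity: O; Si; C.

Si, C, O

C is in period 2, group 14; O is in period 2, group 16; Si is in period 3, group 14.
Atoms toward the upper right of the periodic table pull bonding electrons most strongly.
These span different periods and groups, so the two trends combine.
C > Si: C sits above Si in group 14, so the down-group effect alone puts C higher.
O > C: O lies to the right of C in period 2, so the across-period effect alone puts O higher.
For reference (Pauling): C 2.55, O 3.44, Si 1.90.
So from lowest to highest: Si < C < O.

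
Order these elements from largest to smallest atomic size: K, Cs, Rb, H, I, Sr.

H is in period 1, group 1; K is in period 4, group 1; Rb is in period 5, group 1; Sr is in period 5, group 2; I is in period 5, group 17; Cs is in period 6, group 1.
Radius decreases left→right (rising Z_eff, same n) and increases top→bottom (higher n).
These span different periods and groups, so the two trends combine.
I > H: the two effects oppose for this pair; the down-group effect wins (133 vs 32 pm).
Sr > I: Sr lies to the left of I in period 5, so the across-period effect alone puts Sr larger.
K > Sr: the two effects oppose for this pair; the across-period effect wins (196 vs 185 pm).
Rb > K: they share group 1; the group trend gives Rb the larger value.
Cs > Rb: Cs sits below Rb in group 1, so the down-group effect alone puts Cs larger.
Tabulated atomic radius (pm): H 32, K 196, Rb 210, Sr 185, I 133, Cs 232.
So from largest to smallest: Cs > Rb > K > Sr > I > H.

Cs > Rb > K > Sr > I > H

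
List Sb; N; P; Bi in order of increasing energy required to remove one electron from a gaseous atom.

Bi < Sb < P < N

N is in period 2, group 15; P is in period 3, group 15; Sb is in period 5, group 15; Bi is in period 6, group 15.
Across a period the outer electron is held more tightly (higher IE₁); down a group it sits in a higher shell, more shielded, and comes off more easily.
All are in group 15, so first ionization energy increases up the group.
So from lowest to highest: Bi < Sb < P < N.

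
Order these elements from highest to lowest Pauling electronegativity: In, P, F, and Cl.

F is in period 2, group 17; P is in period 3, group 15; Cl is in period 3, group 17; In is in period 5, group 13.
Smaller atoms with higher effective nuclear charge are more electronegative.
Here both period and group differ, so the two effects have to be weighed against each other.
P > In: both effects reinforce here, so P is clearly the higher of the two.
Cl > P: Cl lies to the right of P in period 3, so the across-period effect alone puts Cl higher.
F > Cl: F sits above Cl in group 17, so the down-group effect alone puts F higher.
Approximate values (Pauling): F 3.98, P 2.19, Cl 3.16, In 1.78.
So from highest to lowest: F > Cl > P > In.

F > Cl > P > In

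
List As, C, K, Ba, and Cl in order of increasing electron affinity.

Ba < K < As < C < Cl

C is in period 2, group 14; Cl is in period 3, group 17; K is in period 4, group 1; As is in period 4, group 15; Ba is in period 6, group 2.
Adding an electron releases more energy for atoms nearer the top right (short of the noble gases).
Neither a single period nor a single group — weigh both effects.
K > Ba: the two effects oppose for this pair; the down-group effect wins (48 vs 14 kJ/mol).
As > K: both are in period 4; the period trend gives As the larger value.
C > As: the two effects oppose for this pair; the down-group effect wins (122 vs 78 kJ/mol).
Cl > C: period and group pull opposite ways; the across-period shift dominates (349 vs 122 kJ/mol).
Tabulated electron affinity (kJ/mol): C 122, Cl 349, K 48, As 78, Ba 14.
So from lowest to highest: Ba < K < As < C < Cl.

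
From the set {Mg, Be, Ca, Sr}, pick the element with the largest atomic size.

Be is in period 2, group 2; Mg is in period 3, group 2; Ca is in period 4, group 2; Sr is in period 5, group 2.
Across a period the added protons contract the valence shell; down a group each new principal shell makes the atom larger.
All are in group 2, so atomic radius increases down the group.
The largest atomic size among these belongs to Sr.

Sr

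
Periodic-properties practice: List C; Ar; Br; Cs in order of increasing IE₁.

IE₁ increases left→right with effective nuclear charge and decreases top→bottom as the valence shell moves farther out.
Neither a single period nor a single group — weigh both effects.
C > Cs: relative to Cs, both the across-period and down-group shifts push C's first ionization energy up.
Br > C: the two effects oppose for this pair; the across-period effect wins (1140 vs 1086 kJ/mol).
Ar > Br: relative to Br, both the across-period and down-group shifts push Ar's first ionization energy up.
For reference (kJ/mol): C 1086, Ar 1521, Br 1140, Cs 376.
So from lowest to highest: Cs < C < Br < Ar.

Cs < C < Br < Ar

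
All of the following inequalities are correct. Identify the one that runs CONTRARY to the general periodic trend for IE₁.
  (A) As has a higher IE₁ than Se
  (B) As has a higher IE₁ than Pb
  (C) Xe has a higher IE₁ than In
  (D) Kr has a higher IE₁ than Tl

The general trend: IE₁ increases across a period and decreases down a group.
(A) As (period 4, group 15) vs Se (period 4, group 16): the stated order contradicts the simple trend.
(B) As (period 4, group 15) vs Pb (period 6, group 14): the stated order agrees with the simple trend.
(C) Xe (period 5, group 18) vs In (period 5, group 13): the stated order agrees with the simple trend.
(D) Kr (period 4, group 18) vs Tl (period 6, group 13): the stated order agrees with the simple trend.
The exception is (A): Se (4p⁴) ionizes more easily than half-filled As (4p³).

(A)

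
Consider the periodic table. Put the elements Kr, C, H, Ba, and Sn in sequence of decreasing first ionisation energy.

IE₁ increases left→right with effective nuclear charge and decreases top→bottom as the valence shell moves farther out.
Neither a single period nor a single group — weigh both effects.
Sn > Ba: both effects reinforce here, so Sn is clearly the higher of the two.
C > Sn: they share group 14; the group trend gives C the larger value.
H > C: period and group pull opposite ways; the down-group shift dominates (1312 vs 1086 kJ/mol).
Kr > H: the two effects oppose for this pair; the across-period effect wins (1351 vs 1312 kJ/mol).
Approximate values (kJ/mol): H 1312, C 1086, Kr 1351, Sn 709, Ba 503.
So from highest to lowest: Kr > H > C > Sn > Ba.

Kr > H > C > Sn > Ba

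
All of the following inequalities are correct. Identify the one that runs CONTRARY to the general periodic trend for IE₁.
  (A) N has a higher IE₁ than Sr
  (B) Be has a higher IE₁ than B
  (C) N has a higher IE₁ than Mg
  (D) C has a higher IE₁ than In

(B)

The general trend: IE₁ increases across a period and decreases down a group.
(A) N (period 2, group 15) vs Sr (period 5, group 2): the stated order agrees with the simple trend.
(B) Be (period 2, group 2) vs B (period 2, group 13): the stated order contradicts the simple trend.
(C) N (period 2, group 15) vs Mg (period 3, group 2): the stated order agrees with the simple trend.
(D) C (period 2, group 14) vs In (period 5, group 13): the stated order agrees with the simple trend.
The exception is (B): removing B's lone 2p electron is easier than breaking Be's filled 2s².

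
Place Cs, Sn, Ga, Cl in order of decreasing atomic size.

Across a period the added protons contract the valence shell; down a group each new principal shell makes the atom larger.
Neither a single period nor a single group — weigh both effects.
Ga > Cl: relative to Cl, both the across-period and down-group shifts push Ga's atomic radius up.
Sn > Ga: the two effects oppose for this pair; the down-group effect wins (140 vs 124 pm).
Cs > Sn: relative to Sn, both the across-period and down-group shifts push Cs's atomic radius up.
Approximate values (pm): Cl 99, Ga 124, Sn 140, Cs 232.
So from largest to smallest: Cs > Sn > Ga > Cl.

Cs, Sn, Ga, Cl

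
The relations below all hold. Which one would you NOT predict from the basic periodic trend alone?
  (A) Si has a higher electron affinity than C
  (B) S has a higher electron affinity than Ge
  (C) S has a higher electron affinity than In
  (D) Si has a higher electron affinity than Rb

(A)

The general trend: electron affinity increases across a period and decreases down a group.
(A) Si (period 3, group 14) vs C (period 2, group 14): the stated order contradicts the simple trend.
(B) S (period 3, group 16) vs Ge (period 4, group 14): the stated order agrees with the simple trend.
(C) S (period 3, group 16) vs In (period 5, group 13): the stated order agrees with the simple trend.
(D) Si (period 3, group 14) vs Rb (period 5, group 1): the stated order agrees with the simple trend.
The exception is (A): Si's larger, more diffuse 3p orbitals accept an added electron slightly more readily than C's compact 2p.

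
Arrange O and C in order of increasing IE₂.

C < O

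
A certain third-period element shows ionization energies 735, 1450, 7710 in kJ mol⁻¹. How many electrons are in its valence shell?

2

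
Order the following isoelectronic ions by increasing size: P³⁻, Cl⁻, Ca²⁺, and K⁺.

All of these have 18 electrons, so size is governed by nuclear charge alone: the more protons, the stronger the pull on the same electron cloud, and the smaller the ion.
Nuclear charges: Ca²⁺ (Z=20), K⁺ (Z=19), Cl⁻ (Z=17), P³⁻ (Z=15).
Smallest to largest: Ca²⁺ < K⁺ < Cl⁻ < P³⁻.

Ca²⁺, K⁺, Cl⁻, P³⁻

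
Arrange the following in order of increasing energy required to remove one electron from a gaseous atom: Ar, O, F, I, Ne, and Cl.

First ionization energy rises across a period (greater Z_eff holds electrons more tightly) and falls down a group (valence electrons are farther from the nucleus).
Here both period and group differ, so the two effects have to be weighed against each other.
Cl > I: Cl sits above I in group 17, so the down-group effect alone puts Cl higher.
O > Cl: period and group pull opposite ways; the down-group shift dominates (1314 vs 1251 kJ/mol).
Ar > O: the two effects oppose for this pair; the across-period effect wins (1521 vs 1314 kJ/mol).
F > Ar: period and group pull opposite ways; the down-group shift dominates (1681 vs 1521 kJ/mol).
Ne > F: Ne lies to the right of F in period 2, so the across-period effect alone puts Ne higher.
Tabulated first ionization energy (kJ/mol): O 1314, F 1681, Ne 2081, Cl 1251, Ar 1521, I 1008.
So from lowest to highest: I < Cl < O < Ar < F < Ne.

I < Cl < O < Ar < F < Ne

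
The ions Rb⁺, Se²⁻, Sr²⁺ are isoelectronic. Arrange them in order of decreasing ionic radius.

Se²⁻ > Rb⁺ > Sr²⁺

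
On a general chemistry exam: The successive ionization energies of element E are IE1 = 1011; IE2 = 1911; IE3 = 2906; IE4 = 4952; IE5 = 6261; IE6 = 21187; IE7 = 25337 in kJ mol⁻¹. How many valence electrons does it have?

5

Look for the largest jump between consecutive ionization energies: IE6/IE5 ≈ 3.4, far larger than any earlier ratio.
That jump marks the point where a core electron is being removed. So the atom has 5 valence electrons.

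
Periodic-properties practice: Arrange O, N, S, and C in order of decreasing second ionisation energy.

O > N > C > S

IE_2 is the cost of taking one more electron from the +1 cation: O⁺ still has 5 valence electrons; N⁺ still has 4 valence electrons; S⁺ still has 5 valence electrons; C⁺ still has 3 valence electrons.
All are still removing valence electrons, so compare the +1 ions as you would atoms: IE_2 generally rises across a period (higher Z_eff) and falls down a group (larger shell), subject to the usual subshell exceptions.
Valence configurations: O⁺ [He]2s²2p³, N⁺ [He]2s²2p², S⁺ [Ne]3s²3p³, C⁺ [He]2s²2p¹.
Tabulated IE_2 (kJ/mol): O 3388, N 2856, S 2252, C 2353.
Hence IE_2: S < C < N < O.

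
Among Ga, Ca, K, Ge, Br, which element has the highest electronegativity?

K is in period 4, group 1; Ca is in period 4, group 2; Ga is in period 4, group 13; Ge is in period 4, group 14; Br is in period 4, group 17.
Atoms toward the upper right of the periodic table pull bonding electrons most strongly.
All lie in period 4, so electronegativity increases left to right.
The highest electronegativity among these belongs to Br.

Br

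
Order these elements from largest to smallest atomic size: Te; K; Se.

K > Te > Se

Moving right in a period, electrons are added to the same shell under a stronger nuclear pull, so atoms get smaller; moving down, a new shell is opened and atoms get larger.
Here both period and group differ, so the two effects have to be weighed against each other.
Te > Se: Te sits below Se in group 16, so the down-group effect alone puts Te larger.
K > Te: the two effects oppose for this pair; the across-period effect wins (196 vs 136 pm).
Approximate values (pm): K 196, Se 116, Te 136.
So from largest to smallest: K > Te > Se.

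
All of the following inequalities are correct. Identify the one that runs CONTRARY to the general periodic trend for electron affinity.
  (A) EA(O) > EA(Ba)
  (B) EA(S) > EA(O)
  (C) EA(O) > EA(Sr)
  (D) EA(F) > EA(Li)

The general trend: electron affinity increases across a period and decreases down a group.
(A) O (period 2, group 16) vs Ba (period 6, group 2): the stated order agrees with the simple trend.
(B) S (period 3, group 16) vs O (period 2, group 16): the stated order contradicts the simple trend.
(C) O (period 2, group 16) vs Sr (period 5, group 2): the stated order agrees with the simple trend.
(D) F (period 2, group 17) vs Li (period 2, group 1): the stated order agrees with the simple trend.
The exception is (B): the compact 2p subshell of O repels the added electron more than S's larger 3p does.

(B)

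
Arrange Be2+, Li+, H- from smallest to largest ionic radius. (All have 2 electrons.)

All of these have 2 electrons, so size is governed by nuclear charge alone: the more protons, the stronger the pull on the same electron cloud, and the smaller the ion.
Nuclear charges: Be2+ (Z=4), Li+ (Z=3), H- (Z=1).
Smallest to largest: Be2+ < Li+ < H-.

Be2+, Li+, H-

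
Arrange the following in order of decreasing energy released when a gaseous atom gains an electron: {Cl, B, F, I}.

Atoms with high Z_eff and room in the valence shell (especially the halogens) have the most exothermic electron affinities.
These span different periods and groups, so the two trends combine.
I > B: the two effects oppose for this pair; the across-period effect wins (295 vs 27 kJ/mol).
F > I: F sits above I in group 17, so the down-group effect alone puts F higher.
Cl > F: this pair runs against the simple trend — see the exception note.
Note the exception: Cl has a higher electron affinity than F, contrary to the simple trend — F's small 2p subshell makes the incoming electron feel strong e⁻–e⁻ repulsion, so Cl actually releases more energy on gaining an electron.
For reference (kJ/mol): B 27, F 328, Cl 349, I 295.
So from highest to lowest: Cl > F > I > B.

Cl > F > I > B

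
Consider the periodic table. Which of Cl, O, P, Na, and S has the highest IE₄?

IE_4 is the cost of taking one more electron from the +3 cation: Cl³⁺ still has 4 valence electrons; O³⁺ still has 3 valence electrons; P³⁺ still has 2 valence electrons; Na³⁺ is already 2 electrons into the core; S³⁺ still has 3 valence electrons.
Breaking into a closed-shell core is much more expensive than removing a leftover valence electron — Na has the largest IE_4 here.
Valence configurations: Cl³⁺ [Ne]3s²3p², O³⁺ [He]2s²2p¹, P³⁺ [Ne]3s², S³⁺ [Ne]3s²3p¹.
S³⁺ loses a lone 3p electron whereas P³⁺ must break into a filled 3s² pair, so IE_4(P) > IE_4(S) even though S has the higher nuclear charge.
Tabulated IE_4 (kJ/mol): Cl 5159, O 7469, P 4964, Na 9543, S 4556.
Overall IE_4 order: S < P < Cl < O < Na.

Na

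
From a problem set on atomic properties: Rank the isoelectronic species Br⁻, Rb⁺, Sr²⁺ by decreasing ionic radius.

All of these have 36 electrons, so size is governed by nuclear charge alone: the more protons, the stronger the pull on the same electron cloud, and the smaller the ion.
Nuclear charges: Sr²⁺ (Z=38), Rb⁺ (Z=37), Br⁻ (Z=35).
Largest to smallest: Br⁻ > Rb⁺ > Sr²⁺.

Br⁻, Rb⁺, Sr²⁺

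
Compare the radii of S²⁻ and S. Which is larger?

Forming S²⁻ adds 2 electrons to S. More electron–electron repulsion in the same shell, with unchanged nuclear charge, lets the cloud expand.
An anion is larger than its parent atom: S²⁻ > S.

S²⁻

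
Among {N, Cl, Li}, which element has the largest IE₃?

After 2 electrons have been removed, what remains? N²⁺ still has 3 valence electrons; Cl²⁺ still has 5 valence electrons; Li²⁺ is already 1 electron into the core.
Core electrons are held far more tightly than valence electrons, so Li tops the IE_3 order.
Valence configurations: N²⁺ [He]2s²2p¹, Cl²⁺ [Ne]3s²3p³.
Tabulated IE_3 (kJ/mol): N 4578, Cl 3822, Li 11815.
Overall IE_3 order: Cl < N < Li.

Li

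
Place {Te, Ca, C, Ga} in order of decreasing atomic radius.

Across a period the added protons contract the valence shell; down a group each new principal shell makes the atom larger.
Neither a single period nor a single group — weigh both effects.
Ga > C: both effects reinforce here, so Ga is clearly the larger of the two.
Te > Ga: period and group pull opposite ways; the down-group shift dominates (136 vs 124 pm).
Ca > Te: the two effects oppose for this pair; the across-period effect wins (171 vs 136 pm).
Tabulated atomic radius (pm): C 75, Ca 171, Ga 124, Te 136.
So from largest to smallest: Ca > Te > Ga > C.

Ca > Te > Ga > C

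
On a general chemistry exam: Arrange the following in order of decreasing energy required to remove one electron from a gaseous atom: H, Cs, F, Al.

Removing the outermost electron gets harder across a period and easier down a group.
Here both period and group differ, so the two effects have to be weighed against each other.
Al > Cs: both effects reinforce here, so Al is clearly the higher of the two.
H > Al: the two effects oppose for this pair; the down-group effect wins (1312 vs 578 kJ/mol).
F > H: period and group pull opposite ways; the across-period shift dominates (1681 vs 1312 kJ/mol).
Tabulated first ionization energy (kJ/mol): H 1312, F 1681, Al 578, Cs 376.
So from highest to lowest: F > H > Al > Cs.

F > H > Al > Cs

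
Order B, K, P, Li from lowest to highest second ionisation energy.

P < B < K < Li

After 1 electron has been removed, what remains? B⁺ still has 2 valence electrons; K⁺ is the bare [Ar] core; P⁺ still has 4 valence electrons; Li⁺ is the bare [He] core.
Breaking into a closed-shell core is much more expensive than removing a leftover valence electron — K and Li have the largest IE_2 here.
Valence configurations: B⁺ [He]2s², P⁺ [Ne]3s²3p².
The numbers (kJ/mol): B 2427, K 3052, P 1907, Li 7298.
So the second ionization energies run P < B < K < Li.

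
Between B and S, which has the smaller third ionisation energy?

S

After 2 electrons have been removed, what remains? B²⁺ still has 1 valence electron; S²⁺ still has 4 valence electrons.
All are still removing valence electrons, so compare the +2 ions as you would atoms: IE_3 generally rises across a period (higher Z_eff) and falls down a group (larger shell), subject to the usual subshell exceptions.
Valence configurations: B²⁺ [He]2s¹, S²⁺ [Ne]3s²3p².
Tabulated IE_3 (kJ/mol): B 3660, S 3357.
Hence IE_3: S < B.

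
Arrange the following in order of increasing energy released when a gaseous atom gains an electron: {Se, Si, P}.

P < Si < Se

Si is in period 3, group 14; P is in period 3, group 15; Se is in period 4, group 16.
Atoms with high Z_eff and room in the valence shell (especially the halogens) have the most exothermic electron affinities.
Here both period and group differ, so the two effects have to be weighed against each other.
Si > P: this pair runs against the simple trend — see the exception note.
Se > Si: the two effects oppose for this pair; the across-period effect wins (195 vs 134 kJ/mol).
Note the exception: Si has a higher electron affinity than P, contrary to the simple trend — adding an electron to P's half-filled 3p³ is unfavourable, so Si (3p²) has the more exothermic EA.
Tabulated electron affinity (kJ/mol): Si 134, P 72, Se 195.
So from lowest to highest: P < Si < Se.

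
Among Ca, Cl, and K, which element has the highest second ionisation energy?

K

The second ionization energy removes an electron from the +1 ion. For each element: Ca⁺ still has 1 valence electron; Cl⁺ still has 6 valence electrons; K⁺ is the bare [Ar] core.
Breaking into a closed-shell core is much more expensive than removing a leftover valence electron — K has the largest IE_2 here.
Valence configurations: Ca⁺ [Ar]4s¹, Cl⁺ [Ne]3s²3p⁴.
Approximate IE_2 values (kJ/mol): Ca 1145, Cl 2298, K 3052.
Overall IE_2 order: Ca < Cl < K.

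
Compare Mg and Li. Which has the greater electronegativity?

Li is in period 2, group 1; Mg is in period 3, group 2.
Electronegativity increases across a period and decreases down a group, tracking effective nuclear charge and atomic size.
A diagonal step moves right (one effect) and down (the opposite effect) at once.
Mg > Li: the two effects oppose for this pair; the across-period effect wins (1.31 vs 0.98).
Tabulated electronegativity (Pauling): Li 0.98, Mg 1.31.
So Mg has the greater electronegativity (Mg > Li).

Mg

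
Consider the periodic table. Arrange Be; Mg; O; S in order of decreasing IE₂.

The second ionization energy removes an electron from the +1 ion. For each element: Be⁺ still has 1 valence electron; Mg⁺ still has 1 valence electron; O⁺ still has 5 valence electrons; S⁺ still has 5 valence electrons.
All are still removing valence electrons, so compare the +1 ions as you would atoms: IE_2 generally rises across a period (higher Z_eff) and falls down a group (larger shell), subject to the usual subshell exceptions.
Valence configurations: Be⁺ [He]2s¹, Mg⁺ [Ne]3s¹, O⁺ [He]2s²2p³, S⁺ [Ne]3s²3p³.
Tabulated IE_2 (kJ/mol): Be 1757, Mg 1451, O 3388, S 2252.
Hence IE_2: Mg < Be < S < O.

O > S > Be > Mg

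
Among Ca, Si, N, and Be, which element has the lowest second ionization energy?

Ca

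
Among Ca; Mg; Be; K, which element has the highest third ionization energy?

The third ionization energy removes an electron from the +2 ion. For each element: Ca²⁺ is the bare [Ar] core; Mg²⁺ is the bare [Ne] core; Be²⁺ is the bare [He] core; K²⁺ is already 1 electron into the core.
All of these are removing an electron from a noble-gas core or deeper; the smaller core (lower principal quantum number) is held far more tightly, and within a period the higher nuclear charge binds the same core more tightly.
Tabulated IE_3 (kJ/mol): Ca 4912, Mg 7733, Be 14849, K 4420.
So the third ionization energies run K < Ca < Mg < Be.

Be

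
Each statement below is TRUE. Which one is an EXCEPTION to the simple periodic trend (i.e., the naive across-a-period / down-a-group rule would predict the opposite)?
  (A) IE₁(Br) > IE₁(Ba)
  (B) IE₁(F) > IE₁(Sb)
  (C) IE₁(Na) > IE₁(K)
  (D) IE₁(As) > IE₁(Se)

(D)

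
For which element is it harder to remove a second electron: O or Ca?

IE_2 is the cost of taking one more electron from the +1 cation: O⁺ still has 5 valence electrons; Ca⁺ still has 1 valence electron.
All are still removing valence electrons, so compare the +1 ions as you would atoms: IE_2 generally rises across a period (higher Z_eff) and falls down a group (larger shell), subject to the usual subshell exceptions.
Valence configurations: O⁺ [He]2s²2p³, Ca⁺ [Ar]4s¹.
Tabulated IE_2 (kJ/mol): O 3388, Ca 1145.
Overall IE_2 order: Ca < O.

O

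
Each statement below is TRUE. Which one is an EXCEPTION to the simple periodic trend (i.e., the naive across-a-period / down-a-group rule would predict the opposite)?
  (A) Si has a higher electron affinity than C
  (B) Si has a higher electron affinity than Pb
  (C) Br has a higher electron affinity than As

The general trend: electron affinity increases across a period and decreases down a group.
(A) Si (period 3, group 14) vs C (period 2, group 14): the stated order contradicts the simple trend.
(B) Si (period 3, group 14) vs Pb (period 6, group 14): the stated order agrees with the simple trend.
(C) Br (period 4, group 17) vs As (period 4, group 15): the stated order agrees with the simple trend.
The exception is (A): Si's larger, more diffuse 3p orbitals accept an added electron slightly more readily than C's compact 2p.

(A)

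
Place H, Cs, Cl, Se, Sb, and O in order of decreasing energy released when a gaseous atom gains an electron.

Electron affinity generally becomes more exothermic across a period toward the halogens and less exothermic down a group.
Here both period and group differ, so the two effects have to be weighed against each other.
H > Cs: H sits above Cs in group 1, so the down-group effect alone puts H higher.
Sb > H: period and group pull opposite ways; the across-period shift dominates (103 vs 73 kJ/mol).
O > Sb: both effects reinforce here, so O is clearly the higher of the two.
Se > O: this pair runs against the simple trend — see the exception note.
Cl > Se: relative to Se, both the across-period and down-group shifts push Cl's electron affinity up.
Note the exception: Se has a higher electron affinity than O, contrary to the simple trend — O's compact 2p subshell gives strong electron–electron repulsion on the added electron.
Approximate values (kJ/mol): H 73, O 141, Cl 349, Se 195, Sb 103, Cs 46.
So from highest to lowest: Cl > Se > O > Sb > H > Cs.

Cl > Se > O > Sb > H > Cs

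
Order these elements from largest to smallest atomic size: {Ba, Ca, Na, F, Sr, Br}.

F is in period 2, group 17; Na is in period 3, group 1; Ca is in period 4, group 2; Br is in period 4, group 17; Sr is in period 5, group 2; Ba is in period 6, group 2.
Across a period the added protons contract the valence shell; down a group each new principal shell makes the atom larger.
Here both period and group differ, so the two effects have to be weighed against each other.
Br > F: they share group 17; the group trend gives Br the larger value.
Na > Br: the two effects oppose for this pair; the across-period effect wins (155 vs 114 pm).
Ca > Na: the two effects oppose for this pair; the down-group effect wins (171 vs 155 pm).
Sr > Ca: they share group 2; the group trend gives Sr the larger value.
Ba > Sr: they share group 2; the group trend gives Ba the larger value.
Approximate values (pm): F 64, Na 155, Ca 171, Br 114, Sr 185, Ba 196.
So from largest to smallest: Ba > Sr > Ca > Na > Br > F.

Ba > Sr > Ca > Na > Br > F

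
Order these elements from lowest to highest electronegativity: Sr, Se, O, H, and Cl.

Sr < H < Se < Cl < O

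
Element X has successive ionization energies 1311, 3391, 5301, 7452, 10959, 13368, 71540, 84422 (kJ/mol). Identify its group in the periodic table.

Group 16

Look for the largest jump between consecutive ionization energies: IE7/IE6 ≈ 5.4, far larger than any earlier ratio.
That jump marks the point where a core electron is being removed. So the atom has 6 valence electrons.
A main-group element with 6 valence electrons is in group 16.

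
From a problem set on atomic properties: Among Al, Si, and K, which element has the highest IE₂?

K

IE_2 is the cost of taking one more electron from the +1 cation: Al⁺ still has 2 valence electrons; Si⁺ still has 3 valence electrons; K⁺ is the bare [Ar] core.
Breaking into a closed-shell core is much more expensive than removing a leftover valence electron — K has the largest IE_2 here.
Valence configurations: Al⁺ [Ne]3s², Si⁺ [Ne]3s²3p¹.
Si⁺ loses a lone 3p electron whereas Al⁺ must break into a filled 3s² pair, so IE_2(Al) > IE_2(Si) even though Si has the higher nuclear charge.
Approximate IE_2 values (kJ/mol): Al 1817, Si 1577, K 3052.
So the second ionization energies run Si < Al < K.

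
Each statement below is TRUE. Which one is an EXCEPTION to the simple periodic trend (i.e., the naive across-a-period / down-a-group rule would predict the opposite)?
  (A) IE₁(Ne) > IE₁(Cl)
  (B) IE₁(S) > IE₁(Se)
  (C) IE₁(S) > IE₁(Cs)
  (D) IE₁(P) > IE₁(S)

The general trend: first ionization energy increases across a period and decreases down a group.
(A) Ne (period 2, group 18) vs Cl (period 3, group 17): the stated order agrees with the simple trend.
(B) S (period 3, group 16) vs Se (period 4, group 16): the stated order agrees with the simple trend.
(C) S (period 3, group 16) vs Cs (period 6, group 1): the stated order agrees with the simple trend.
(D) P (period 3, group 15) vs S (period 3, group 16): the stated order contradicts the simple trend.
The exception is (D): S (3p⁴) ionizes more easily than half-filled P (3p³) because the paired 3p electron in S is pushed out by e⁻–e⁻ repulsion.

(D)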